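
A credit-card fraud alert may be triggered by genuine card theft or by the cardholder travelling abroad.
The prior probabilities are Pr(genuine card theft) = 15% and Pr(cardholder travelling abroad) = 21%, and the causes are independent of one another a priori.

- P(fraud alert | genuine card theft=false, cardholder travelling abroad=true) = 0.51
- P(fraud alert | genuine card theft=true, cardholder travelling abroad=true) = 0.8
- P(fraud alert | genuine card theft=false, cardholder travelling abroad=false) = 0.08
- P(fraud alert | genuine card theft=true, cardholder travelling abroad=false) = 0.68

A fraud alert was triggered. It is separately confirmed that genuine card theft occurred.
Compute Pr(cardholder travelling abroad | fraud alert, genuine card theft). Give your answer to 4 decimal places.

Pr(cardholder travelling abroad | fraud alert, genuine card theft) ≈ 0.2382

P(fraud alert | genuine card theft) = 0.68·0.79 + 0.8·0.21 = 0.537200 + 0.168000 = 0.705200
Restricting to configurations with cardholder travelling abroad present: 0.8·0.21 = 0.168000.
P(cardholder travelling abroad | fraud alert, genuine card theft) = 0.168000 / 0.705200 ≈ 0.2382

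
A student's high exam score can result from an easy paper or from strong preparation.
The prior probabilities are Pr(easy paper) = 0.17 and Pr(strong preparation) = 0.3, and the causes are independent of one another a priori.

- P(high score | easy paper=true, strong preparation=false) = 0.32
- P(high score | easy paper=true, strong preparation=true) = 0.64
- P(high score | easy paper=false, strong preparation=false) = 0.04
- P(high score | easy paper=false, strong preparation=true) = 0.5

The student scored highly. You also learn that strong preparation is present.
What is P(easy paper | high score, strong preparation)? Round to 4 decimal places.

P(high score | strong preparation) = 0.5×0.83 + 0.64×0.17 = 0.415000 + 0.108800 = 0.523800
The easy paper-present share is 0.64×0.17 = 0.108800.
So P(easy paper | high score, strong preparation) = 0.108800/0.523800 ≈ 0.2077.

P(easy paper | high score, strong preparation) ≈ 0.2077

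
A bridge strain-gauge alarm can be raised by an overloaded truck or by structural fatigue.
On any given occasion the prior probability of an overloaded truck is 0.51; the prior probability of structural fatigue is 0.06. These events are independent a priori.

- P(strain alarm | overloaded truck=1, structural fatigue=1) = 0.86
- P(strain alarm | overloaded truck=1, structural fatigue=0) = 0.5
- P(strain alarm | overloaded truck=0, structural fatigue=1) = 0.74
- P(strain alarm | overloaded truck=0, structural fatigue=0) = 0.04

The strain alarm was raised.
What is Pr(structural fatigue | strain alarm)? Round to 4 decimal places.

Pr(structural fatigue | strain alarm) ≈ 0.1570

P(strain alarm) = 0.04·0.49·0.94 + 0.74·0.49·0.06 + 0.5·0.51·0.94 + 0.86·0.51·0.06 = 0.018424 + 0.021756 + 0.239700 + 0.026316 = 0.306196
The structural fatigue-present share is 0.021756 + 0.026316 = 0.048072.
So P(structural fatigue | strain alarm) = 0.048072/0.306196 ≈ 0.1570.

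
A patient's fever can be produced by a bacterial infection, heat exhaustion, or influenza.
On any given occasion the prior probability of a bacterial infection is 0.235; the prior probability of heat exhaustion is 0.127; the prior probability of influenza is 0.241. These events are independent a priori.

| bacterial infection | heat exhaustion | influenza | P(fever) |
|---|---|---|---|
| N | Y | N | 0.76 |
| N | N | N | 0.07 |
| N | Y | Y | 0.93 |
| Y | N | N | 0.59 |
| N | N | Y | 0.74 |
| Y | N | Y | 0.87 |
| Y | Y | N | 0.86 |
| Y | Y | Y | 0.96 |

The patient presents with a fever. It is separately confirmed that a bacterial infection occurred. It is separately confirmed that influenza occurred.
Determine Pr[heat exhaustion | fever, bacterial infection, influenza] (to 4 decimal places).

Pr[heat exhaustion | fever, bacterial infection, influenza] ≈ 0.1383

P(fever | bacterial infection, influenza) = 0.87·0.873 + 0.96·0.127 = 0.759510 + 0.121920 = 0.881430
The heat exhaustion-present share is 0.96·0.127 = 0.121920.
So P(heat exhaustion | fever, bacterial infection, influenza) = 0.121920/0.881430 ≈ 0.1383.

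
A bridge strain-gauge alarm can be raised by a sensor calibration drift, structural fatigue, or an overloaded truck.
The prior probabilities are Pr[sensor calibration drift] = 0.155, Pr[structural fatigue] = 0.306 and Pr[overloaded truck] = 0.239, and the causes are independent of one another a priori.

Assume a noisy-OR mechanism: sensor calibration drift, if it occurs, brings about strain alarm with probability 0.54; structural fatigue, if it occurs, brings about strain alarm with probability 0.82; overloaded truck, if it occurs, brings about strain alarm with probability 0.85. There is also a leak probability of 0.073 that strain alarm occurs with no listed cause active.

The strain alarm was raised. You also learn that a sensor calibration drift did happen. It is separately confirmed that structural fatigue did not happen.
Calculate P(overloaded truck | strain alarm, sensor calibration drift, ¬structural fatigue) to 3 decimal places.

Under noisy-OR, P(strain alarm | causes) = 1 − (1−0.073)·∏(1−qᵢ) over the active causes.
P(strain alarm | sensor calibration drift, ¬structural fatigue) = 0.57358·0.761 + 0.936037·0.239 = 0.436494 + 0.223713 = 0.660207
Restricting to configurations with overloaded truck present: 0.936037·0.239 = 0.223713.
Hence the posterior is 0.223713/0.660207 ≈ 0.339.

P(overloaded truck | strain alarm, sensor calibration drift, ¬structural fatigue) ≈ 0.339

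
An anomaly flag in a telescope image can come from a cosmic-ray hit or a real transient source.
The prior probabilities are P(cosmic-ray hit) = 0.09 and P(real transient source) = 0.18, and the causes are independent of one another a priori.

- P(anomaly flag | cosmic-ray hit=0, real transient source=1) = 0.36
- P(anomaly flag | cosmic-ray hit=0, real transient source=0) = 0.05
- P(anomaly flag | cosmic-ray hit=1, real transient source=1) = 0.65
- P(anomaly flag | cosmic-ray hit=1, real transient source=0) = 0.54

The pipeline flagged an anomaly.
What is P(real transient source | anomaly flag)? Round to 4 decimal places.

P(real transient source | anomaly flag) ≈ 0.4739

Weight on real transient source=true, given the evidence: 0.058968 + 0.010530 = 0.069498
Denominator P(anomaly flag): 0.05*0.91*0.82 + 0.36*0.91*0.18 + 0.54*0.09*0.82 + 0.65*0.09*0.18 = 0.146660
P(real transient source | anomaly flag) = 0.069498/0.146660 ≈ 0.4739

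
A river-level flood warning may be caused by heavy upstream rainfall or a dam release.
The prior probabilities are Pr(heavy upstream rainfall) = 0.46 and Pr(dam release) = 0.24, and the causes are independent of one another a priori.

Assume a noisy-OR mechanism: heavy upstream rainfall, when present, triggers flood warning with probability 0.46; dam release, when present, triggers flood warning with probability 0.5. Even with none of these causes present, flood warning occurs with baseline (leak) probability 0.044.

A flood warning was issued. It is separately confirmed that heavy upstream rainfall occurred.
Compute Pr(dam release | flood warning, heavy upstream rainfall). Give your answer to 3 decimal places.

Under noisy-OR, P(flood warning | causes) = 1 − (1−0.044)·∏(1−qᵢ) over the active causes.
Enumerate both values of dam release and weight by the priors:
  P(flood warning | heavy upstream rainfall) = 0.48376*0.76 + 0.74188*0.24
        = 0.367658 + 0.178051 = 0.545709
The terms with dam release present sum to 0.178051, so
  P(dam release | flood warning, heavy upstream rainfall) = 0.178051 / 0.545709 ≈ 0.326

Pr(dam release | flood warning, heavy upstream rainfall) ≈ 0.326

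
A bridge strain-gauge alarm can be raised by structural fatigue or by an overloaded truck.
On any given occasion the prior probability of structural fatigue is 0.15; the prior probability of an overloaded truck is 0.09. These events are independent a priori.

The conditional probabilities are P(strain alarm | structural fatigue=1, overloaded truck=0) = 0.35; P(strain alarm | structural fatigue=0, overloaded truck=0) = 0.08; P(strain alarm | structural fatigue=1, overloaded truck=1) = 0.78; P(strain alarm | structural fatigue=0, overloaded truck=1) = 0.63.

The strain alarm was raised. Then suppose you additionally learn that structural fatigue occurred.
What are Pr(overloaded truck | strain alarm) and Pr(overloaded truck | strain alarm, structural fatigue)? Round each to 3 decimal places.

P(strain alarm) = 0.08*0.85*0.91 + 0.63*0.85*0.09 + 0.35*0.15*0.91 + 0.78*0.15*0.09 = 0.061880 + 0.048195 + 0.047775 + 0.010530 = 0.168380
The overloaded truck-present share is 0.048195 + 0.010530 = 0.058725.
P(overloaded truck | strain alarm) = 0.058725 / 0.168380 ≈ 0.349

Now condition on the additional information:
P(strain alarm | structural fatigue) = 0.35*0.91 + 0.78*0.09 = 0.318500 + 0.070200 = 0.388700
Restricting to configurations with overloaded truck present: 0.78*0.09 = 0.070200.
So P(overloaded truck | strain alarm, structural fatigue) = 0.070200/0.388700 ≈ 0.181.
This is intercausal reasoning (explaining away): once structural fatigue accounts for the strain alarm, overloaded truck becomes less likely.

Pr(overloaded truck | strain alarm) ≈ 0.349; Pr(overloaded truck | strain alarm, structural fatigue) ≈ 0.181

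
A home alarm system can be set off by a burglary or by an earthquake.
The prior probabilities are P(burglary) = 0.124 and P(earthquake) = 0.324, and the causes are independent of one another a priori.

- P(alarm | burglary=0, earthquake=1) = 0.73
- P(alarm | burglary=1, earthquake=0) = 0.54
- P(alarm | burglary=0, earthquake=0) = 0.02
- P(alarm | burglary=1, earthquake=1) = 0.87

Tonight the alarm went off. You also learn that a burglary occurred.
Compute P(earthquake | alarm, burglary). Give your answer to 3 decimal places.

Numerator (weight on configurations with earthquake): 0.87*0.324 = 0.281880
The normalizing constant is 0.54*0.676 + 0.87*0.324 = 0.646920
Posterior = 0.281880 / 0.646920 ≈ 0.436

P(earthquake | alarm, burglary) ≈ 0.436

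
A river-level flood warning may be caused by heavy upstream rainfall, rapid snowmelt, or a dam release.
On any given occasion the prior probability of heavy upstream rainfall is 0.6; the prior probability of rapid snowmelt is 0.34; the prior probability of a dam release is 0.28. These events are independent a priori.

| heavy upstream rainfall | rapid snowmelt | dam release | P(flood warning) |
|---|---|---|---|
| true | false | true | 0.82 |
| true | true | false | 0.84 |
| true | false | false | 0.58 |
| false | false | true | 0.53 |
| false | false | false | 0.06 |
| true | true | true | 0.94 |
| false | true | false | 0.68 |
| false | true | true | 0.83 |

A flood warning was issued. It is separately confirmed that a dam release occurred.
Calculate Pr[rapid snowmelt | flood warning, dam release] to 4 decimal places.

Weight on rapid snowmelt=true, given the evidence: 0.112880 + 0.191760 = 0.304640
Normalizer over all consistent configurations: 0.53*0.4*0.66 + 0.83*0.4*0.34 + 0.82*0.6*0.66 + 0.94*0.6*0.34 = 0.769280
P(rapid snowmelt | flood warning, dam release) = 0.304640/0.769280 ≈ 0.3960

Pr[rapid snowmelt | flood warning, dam release] ≈ 0.3960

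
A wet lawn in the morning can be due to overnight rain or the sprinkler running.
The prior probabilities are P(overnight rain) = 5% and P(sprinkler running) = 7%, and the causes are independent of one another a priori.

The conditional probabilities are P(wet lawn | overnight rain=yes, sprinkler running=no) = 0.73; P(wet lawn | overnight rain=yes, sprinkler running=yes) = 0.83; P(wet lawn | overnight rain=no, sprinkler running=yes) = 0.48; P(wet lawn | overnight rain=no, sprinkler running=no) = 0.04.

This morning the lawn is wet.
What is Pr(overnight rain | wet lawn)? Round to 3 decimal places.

Sum P(wet lawn|·) weighted by the priors over the 4 (overnight rain, sprinkler running) configurations:
  P(wet lawn) = 0.04·0.95·0.93 + 0.48·0.95·0.07 + 0.73·0.05·0.93 + 0.83·0.05·0.07
        = 0.035340 + 0.031920 + 0.033945 + 0.002905 = 0.104110
The terms with overnight rain present sum to 0.036850, so
  P(overnight rain | wet lawn) = 0.036850 / 0.104110 ≈ 0.354

Pr(overnight rain | wet lawn) ≈ 0.354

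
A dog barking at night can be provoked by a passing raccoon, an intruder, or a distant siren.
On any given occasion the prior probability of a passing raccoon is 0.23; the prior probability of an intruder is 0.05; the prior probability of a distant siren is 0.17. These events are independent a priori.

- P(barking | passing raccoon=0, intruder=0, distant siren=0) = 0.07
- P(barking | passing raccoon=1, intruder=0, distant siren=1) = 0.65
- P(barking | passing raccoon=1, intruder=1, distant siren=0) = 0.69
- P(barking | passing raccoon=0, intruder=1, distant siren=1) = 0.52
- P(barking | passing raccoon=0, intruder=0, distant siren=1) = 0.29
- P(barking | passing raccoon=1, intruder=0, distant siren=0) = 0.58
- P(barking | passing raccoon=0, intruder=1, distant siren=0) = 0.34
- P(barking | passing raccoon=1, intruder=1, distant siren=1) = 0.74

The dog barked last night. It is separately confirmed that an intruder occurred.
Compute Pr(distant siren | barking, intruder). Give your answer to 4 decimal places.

P(barking | intruder) = 0.34·0.77·0.83 + 0.52·0.77·0.17 + 0.69·0.23·0.83 + 0.74·0.23·0.17 = 0.217294 + 0.068068 + 0.131721 + 0.028934 = 0.446017
The distant siren-present share is 0.068068 + 0.028934 = 0.097002.
So P(distant siren | barking, intruder) = 0.097002/0.446017 ≈ 0.2175.

Pr(distant siren | barking, intruder) ≈ 0.2175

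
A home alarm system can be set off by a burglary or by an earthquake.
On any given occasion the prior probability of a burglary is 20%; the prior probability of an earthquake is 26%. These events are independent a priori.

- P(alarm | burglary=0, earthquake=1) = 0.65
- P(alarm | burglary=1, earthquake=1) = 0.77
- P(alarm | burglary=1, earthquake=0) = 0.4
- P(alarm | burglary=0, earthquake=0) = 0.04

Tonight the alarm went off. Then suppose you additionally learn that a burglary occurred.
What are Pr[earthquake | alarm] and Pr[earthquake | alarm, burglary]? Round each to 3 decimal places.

Pr[earthquake | alarm] ≈ 0.679; Pr[earthquake | alarm, burglary] ≈ 0.403

Sum P(alarm|·) weighted by the priors over the 4 (burglary, earthquake) configurations:
  P(alarm) = 0.04*0.8*0.74 + 0.65*0.8*0.26 + 0.4*0.2*0.74 + 0.77*0.2*0.26
        = 0.023680 + 0.135200 + 0.059200 + 0.040040 = 0.258120
Configurations with earthquake contribute 0.175240, so
  P(earthquake | alarm) = 0.175240 / 0.258120 ≈ 0.679

Now also conditioning on burglary=true:
Enumerate both values of earthquake and weight by the priors:
  P(alarm | burglary) = 0.4×0.74 + 0.77×0.26
        = 0.296000 + 0.200200 = 0.496200
Keeping only the earthquake-present terms gives 0.200200, so
  P(earthquake | alarm, burglary) = 0.200200 / 0.496200 ≈ 0.403
This is intercausal reasoning (explaining away): once burglary accounts for the alarm, earthquake becomes less likely.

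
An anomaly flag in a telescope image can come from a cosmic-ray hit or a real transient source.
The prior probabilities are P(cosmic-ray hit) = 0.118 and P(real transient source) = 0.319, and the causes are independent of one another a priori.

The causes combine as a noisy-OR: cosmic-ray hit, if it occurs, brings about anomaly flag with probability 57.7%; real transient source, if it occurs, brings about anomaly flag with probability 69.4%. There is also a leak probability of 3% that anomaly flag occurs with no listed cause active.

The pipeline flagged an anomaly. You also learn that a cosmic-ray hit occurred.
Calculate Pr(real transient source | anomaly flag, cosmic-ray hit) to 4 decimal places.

Under noisy-OR, P(anomaly flag | causes) = 1 − (1−0.03)·∏(1−qᵢ) over the active causes.
P(anomaly flag | cosmic-ray hit) = 0.58969·0.681 + 0.874445·0.319 = 0.401579 + 0.278948 = 0.680527
Restricting to configurations with real transient source present: 0.874445·0.319 = 0.278948.
So P(real transient source | anomaly flag, cosmic-ray hit) = 0.278948/0.680527 ≈ 0.4099.

Pr(real transient source | anomaly flag, cosmic-ray hit) ≈ 0.4099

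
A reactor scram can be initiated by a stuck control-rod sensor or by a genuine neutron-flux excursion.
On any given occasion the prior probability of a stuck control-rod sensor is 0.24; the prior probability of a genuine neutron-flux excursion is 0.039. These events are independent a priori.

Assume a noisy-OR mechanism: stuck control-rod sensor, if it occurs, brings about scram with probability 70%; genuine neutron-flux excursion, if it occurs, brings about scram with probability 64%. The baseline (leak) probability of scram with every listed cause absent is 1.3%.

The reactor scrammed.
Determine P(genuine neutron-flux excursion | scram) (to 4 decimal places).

P(genuine neutron-flux excursion | scram) ≈ 0.1378

Under noisy-OR, P(scram | causes) = 1 − (1−0.013)·∏(1−qᵢ) over the active causes.
P(scram) = 0.013·0.76·0.961 + 0.64468·0.76·0.039 + 0.7039·0.24·0.961 + 0.893404·0.24·0.039 = 0.009495 + 0.019108 + 0.162347 + 0.008362 = 0.199312
Restricting to configurations with genuine neutron-flux excursion present: 0.019108 + 0.008362 = 0.027470.
P(genuine neutron-flux excursion | scram) = 0.027470 / 0.199312 ≈ 0.1378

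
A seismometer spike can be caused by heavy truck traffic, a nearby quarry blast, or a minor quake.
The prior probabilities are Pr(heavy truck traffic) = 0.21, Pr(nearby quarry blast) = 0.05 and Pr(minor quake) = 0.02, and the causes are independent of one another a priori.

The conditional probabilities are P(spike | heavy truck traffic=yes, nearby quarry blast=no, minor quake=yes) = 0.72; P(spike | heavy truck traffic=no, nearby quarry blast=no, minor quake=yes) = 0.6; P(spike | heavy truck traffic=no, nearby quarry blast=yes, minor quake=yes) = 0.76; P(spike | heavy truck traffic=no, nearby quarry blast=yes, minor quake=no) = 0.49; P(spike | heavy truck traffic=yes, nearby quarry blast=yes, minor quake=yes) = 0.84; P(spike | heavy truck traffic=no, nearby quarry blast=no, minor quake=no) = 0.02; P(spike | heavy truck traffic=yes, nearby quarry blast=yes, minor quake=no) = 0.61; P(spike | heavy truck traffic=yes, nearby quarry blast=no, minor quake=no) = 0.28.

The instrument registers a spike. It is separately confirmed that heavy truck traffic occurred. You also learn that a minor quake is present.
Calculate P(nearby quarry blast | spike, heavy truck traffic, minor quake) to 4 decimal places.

P(nearby quarry blast | spike, heavy truck traffic, minor quake) ≈ 0.0579

Sum P(spike|·) weighted by the priors over both values of nearby quarry blast:
  P(spike | heavy truck traffic, minor quake) = 0.72×0.95 + 0.84×0.05
        = 0.684000 + 0.042000 = 0.726000
The terms with nearby quarry blast present sum to 0.042000, so
  P(nearby quarry blast | spike, heavy truck traffic, minor quake) = 0.042000 / 0.726000 ≈ 0.0579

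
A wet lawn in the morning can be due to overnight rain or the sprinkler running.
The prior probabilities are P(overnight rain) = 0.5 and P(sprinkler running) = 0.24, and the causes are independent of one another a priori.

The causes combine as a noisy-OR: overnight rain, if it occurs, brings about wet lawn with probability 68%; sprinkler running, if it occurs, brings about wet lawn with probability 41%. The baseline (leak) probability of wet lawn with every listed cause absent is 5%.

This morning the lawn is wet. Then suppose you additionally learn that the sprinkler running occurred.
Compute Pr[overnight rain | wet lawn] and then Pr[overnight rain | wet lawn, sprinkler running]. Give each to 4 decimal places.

Pr[overnight rain | wet lawn] ≈ 0.8350; Pr[overnight rain | wet lawn, sprinkler running] ≈ 0.6512

Under noisy-OR, P(wet lawn | causes) = 1 − (1−0.05)·∏(1−qᵢ) over the active causes.
P(wet lawn) = 0.05·0.5·0.76 + 0.4395·0.5·0.24 + 0.696·0.5·0.76 + 0.82064·0.5·0.24 = 0.019000 + 0.052740 + 0.264480 + 0.098477 = 0.434697
Restricting to configurations with overnight rain present: 0.264480 + 0.098477 = 0.362957.
Hence the posterior is 0.362957/0.434697 ≈ 0.8350.

With the extra evidence:
P(wet lawn | sprinkler running) = 0.4395*0.5 + 0.82064*0.5 = 0.219750 + 0.410320 = 0.630070
Restricting to configurations with overnight rain present: 0.82064*0.5 = 0.410320.
Hence the posterior is 0.410320/0.630070 ≈ 0.6512.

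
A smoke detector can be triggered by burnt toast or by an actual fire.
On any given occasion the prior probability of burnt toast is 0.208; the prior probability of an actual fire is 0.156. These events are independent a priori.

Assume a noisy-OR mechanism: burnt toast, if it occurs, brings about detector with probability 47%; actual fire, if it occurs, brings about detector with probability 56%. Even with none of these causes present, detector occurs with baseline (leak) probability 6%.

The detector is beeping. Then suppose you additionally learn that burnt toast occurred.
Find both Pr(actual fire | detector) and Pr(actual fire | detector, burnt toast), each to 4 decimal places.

Pr(actual fire | detector) ≈ 0.4327; Pr(actual fire | detector, burnt toast) ≈ 0.2234

Under noisy-OR, P(detector | causes) = 1 − (1−0.06)·∏(1−qᵢ) over the active causes.
Enumerate the 4 (burnt toast, actual fire) configurations and weight by the priors:
  P(detector) = 0.06·0.792·0.844 + 0.5864·0.792·0.156 + 0.5018·0.208·0.844 + 0.780792·0.208·0.156
        = 0.040107 + 0.072451 + 0.088092 + 0.025335 = 0.225985
The terms with actual fire present sum to 0.097786, so
  P(actual fire | detector) = 0.097786 / 0.225985 ≈ 0.4327

With the extra evidence:
P(detector | burnt toast) = 0.5018*0.844 + 0.780792*0.156 = 0.423519 + 0.121804 = 0.545323
Restricting to configurations with actual fire present: 0.780792*0.156 = 0.121804.
Hence the posterior is 0.121804/0.545323 ≈ 0.2234.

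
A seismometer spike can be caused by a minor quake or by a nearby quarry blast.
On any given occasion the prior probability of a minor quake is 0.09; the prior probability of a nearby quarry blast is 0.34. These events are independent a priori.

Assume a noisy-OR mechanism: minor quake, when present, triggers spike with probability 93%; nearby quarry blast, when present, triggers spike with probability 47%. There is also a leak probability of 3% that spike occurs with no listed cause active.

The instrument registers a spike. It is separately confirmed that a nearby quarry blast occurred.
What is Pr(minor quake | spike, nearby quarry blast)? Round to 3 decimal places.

Pr(minor quake | spike, nearby quarry blast) ≈ 0.164

Under noisy-OR, P(spike | causes) = 1 − (1−0.03)·∏(1−qᵢ) over the active causes.
For the numerator, keep only minor quake=true terms: 0.964013*0.09 = 0.086761
The normalizing constant is 0.4859*0.91 + 0.964013*0.09 = 0.528930
Posterior = 0.086761 / 0.528930 ≈ 0.164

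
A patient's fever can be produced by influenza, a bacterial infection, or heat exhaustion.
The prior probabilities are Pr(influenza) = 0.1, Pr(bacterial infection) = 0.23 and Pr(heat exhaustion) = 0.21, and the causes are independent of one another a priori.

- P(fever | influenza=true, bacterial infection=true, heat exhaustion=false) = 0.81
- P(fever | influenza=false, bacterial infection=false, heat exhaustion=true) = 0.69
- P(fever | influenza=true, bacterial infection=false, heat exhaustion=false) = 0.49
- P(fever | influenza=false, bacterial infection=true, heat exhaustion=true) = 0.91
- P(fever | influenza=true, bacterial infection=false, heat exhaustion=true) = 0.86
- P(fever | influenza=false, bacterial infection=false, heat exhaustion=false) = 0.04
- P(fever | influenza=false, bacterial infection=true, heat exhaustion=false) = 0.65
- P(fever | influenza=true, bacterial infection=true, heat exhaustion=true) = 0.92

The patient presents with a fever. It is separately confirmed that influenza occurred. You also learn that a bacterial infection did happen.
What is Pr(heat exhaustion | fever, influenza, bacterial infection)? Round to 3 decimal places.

Pr(heat exhaustion | fever, influenza, bacterial infection) ≈ 0.232

Weight on heat exhaustion=true, given the evidence: 0.92*0.21 = 0.193200
The normalizing constant is 0.81*0.79 + 0.92*0.21 = 0.833100
P(heat exhaustion | fever, influenza, bacterial infection) = 0.193200/0.833100 ≈ 0.232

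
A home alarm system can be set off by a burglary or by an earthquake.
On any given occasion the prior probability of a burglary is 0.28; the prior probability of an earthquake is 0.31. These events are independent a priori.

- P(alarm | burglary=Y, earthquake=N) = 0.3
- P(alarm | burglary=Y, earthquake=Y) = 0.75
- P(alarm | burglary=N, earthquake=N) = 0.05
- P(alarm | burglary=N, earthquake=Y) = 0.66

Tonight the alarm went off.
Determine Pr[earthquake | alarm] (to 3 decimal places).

Pr[earthquake | alarm] ≈ 0.720

P(alarm) = 0.05*0.72*0.69 + 0.66*0.72*0.31 + 0.3*0.28*0.69 + 0.75*0.28*0.31 = 0.024840 + 0.147312 + 0.057960 + 0.065100 = 0.295212
Of this, 0.212412 comes from 0.147312 + 0.065100 (the earthquake=true cases).
Hence the posterior is 0.212412/0.295212 ≈ 0.720.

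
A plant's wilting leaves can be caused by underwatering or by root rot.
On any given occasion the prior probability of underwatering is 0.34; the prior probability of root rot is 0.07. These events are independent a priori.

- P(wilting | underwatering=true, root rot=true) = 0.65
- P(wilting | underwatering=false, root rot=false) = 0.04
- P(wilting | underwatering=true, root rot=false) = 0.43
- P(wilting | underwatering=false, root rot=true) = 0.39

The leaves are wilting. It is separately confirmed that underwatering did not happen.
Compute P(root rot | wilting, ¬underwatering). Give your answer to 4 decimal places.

P(root rot | wilting, ¬underwatering) ≈ 0.4233

P(wilting | ¬underwatering) = 0.04×0.93 + 0.39×0.07 = 0.037200 + 0.027300 = 0.064500
The root rot-present share is 0.39×0.07 = 0.027300.
P(root rot | wilting, ¬underwatering) = 0.027300 / 0.064500 ≈ 0.4233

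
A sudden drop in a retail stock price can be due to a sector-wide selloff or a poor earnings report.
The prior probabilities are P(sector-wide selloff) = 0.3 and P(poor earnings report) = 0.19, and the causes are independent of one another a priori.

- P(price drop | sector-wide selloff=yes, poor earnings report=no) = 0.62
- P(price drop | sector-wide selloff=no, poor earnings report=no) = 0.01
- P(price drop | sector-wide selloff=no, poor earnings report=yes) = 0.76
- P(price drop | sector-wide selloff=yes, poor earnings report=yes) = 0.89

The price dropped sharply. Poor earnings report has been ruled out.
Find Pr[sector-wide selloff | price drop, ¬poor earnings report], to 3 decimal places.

By total probability over both values of sector-wide selloff:
  P(price drop | ¬poor earnings report) = 0.01*0.7 + 0.62*0.3
        = 0.007000 + 0.186000 = 0.193000
Configurations with sector-wide selloff contribute 0.186000, so
  P(sector-wide selloff | price drop, ¬poor earnings report) = 0.186000 / 0.193000 ≈ 0.964

Pr[sector-wide selloff | price drop, ¬poor earnings report] ≈ 0.964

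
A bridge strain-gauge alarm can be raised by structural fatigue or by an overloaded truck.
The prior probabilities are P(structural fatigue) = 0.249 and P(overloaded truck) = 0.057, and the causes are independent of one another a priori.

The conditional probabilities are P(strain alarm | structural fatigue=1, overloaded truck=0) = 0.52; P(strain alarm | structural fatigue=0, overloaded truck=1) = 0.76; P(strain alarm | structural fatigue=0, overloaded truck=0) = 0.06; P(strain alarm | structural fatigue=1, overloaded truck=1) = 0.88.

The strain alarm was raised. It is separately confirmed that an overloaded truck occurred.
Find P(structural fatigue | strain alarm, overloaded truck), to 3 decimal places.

For the numerator, keep only structural fatigue=true terms: 0.88×0.249 = 0.219120
Normalizer over all consistent configurations: 0.76×0.751 + 0.88×0.249 = 0.789880
Posterior = 0.219120 / 0.789880 ≈ 0.277

P(structural fatigue | strain alarm, overloaded truck) ≈ 0.277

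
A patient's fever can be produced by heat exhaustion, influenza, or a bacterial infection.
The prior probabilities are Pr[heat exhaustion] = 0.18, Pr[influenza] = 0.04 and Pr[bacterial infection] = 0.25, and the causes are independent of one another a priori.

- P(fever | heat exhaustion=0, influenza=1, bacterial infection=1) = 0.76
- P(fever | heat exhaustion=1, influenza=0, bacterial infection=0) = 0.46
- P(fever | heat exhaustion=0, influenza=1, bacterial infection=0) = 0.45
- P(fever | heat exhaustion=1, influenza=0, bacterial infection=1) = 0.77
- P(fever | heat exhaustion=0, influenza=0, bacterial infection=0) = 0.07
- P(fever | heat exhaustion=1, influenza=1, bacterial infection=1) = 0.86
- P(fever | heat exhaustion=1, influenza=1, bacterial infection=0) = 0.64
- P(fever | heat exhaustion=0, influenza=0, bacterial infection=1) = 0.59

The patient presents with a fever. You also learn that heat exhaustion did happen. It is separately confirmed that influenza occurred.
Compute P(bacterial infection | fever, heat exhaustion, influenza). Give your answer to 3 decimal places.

P(bacterial infection | fever, heat exhaustion, influenza) ≈ 0.309

P(fever | heat exhaustion, influenza) = 0.64*0.75 + 0.86*0.25 = 0.480000 + 0.215000 = 0.695000
Of this, 0.215000 comes from 0.86*0.25 (the bacterial infection=true cases).
P(bacterial infection | fever, heat exhaustion, influenza) = 0.215000 / 0.695000 ≈ 0.309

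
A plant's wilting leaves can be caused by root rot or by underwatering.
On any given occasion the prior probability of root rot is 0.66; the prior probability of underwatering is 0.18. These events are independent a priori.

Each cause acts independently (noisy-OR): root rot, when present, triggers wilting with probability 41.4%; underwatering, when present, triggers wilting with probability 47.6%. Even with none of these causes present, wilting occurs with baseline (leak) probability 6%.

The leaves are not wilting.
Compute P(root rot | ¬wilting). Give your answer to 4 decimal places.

P(root rot | ¬wilting) ≈ 0.5322

Under noisy-OR, P(wilting | causes) = 1 − (1−0.06)·∏(1−qᵢ) over the active causes.
Enumerate the 4 (root rot, underwatering) configurations and weight by the priors:
  P(¬wilting) = 0.94*0.34*0.82 + 0.49256*0.34*0.18 + 0.55084*0.66*0.82 + 0.28864*0.66*0.18
        = 0.262072 + 0.030145 + 0.298115 + 0.034290 = 0.624622
Keeping only the root rot-present terms gives 0.332405, so
  P(root rot | ¬wilting) = 0.332405 / 0.624622 ≈ 0.5322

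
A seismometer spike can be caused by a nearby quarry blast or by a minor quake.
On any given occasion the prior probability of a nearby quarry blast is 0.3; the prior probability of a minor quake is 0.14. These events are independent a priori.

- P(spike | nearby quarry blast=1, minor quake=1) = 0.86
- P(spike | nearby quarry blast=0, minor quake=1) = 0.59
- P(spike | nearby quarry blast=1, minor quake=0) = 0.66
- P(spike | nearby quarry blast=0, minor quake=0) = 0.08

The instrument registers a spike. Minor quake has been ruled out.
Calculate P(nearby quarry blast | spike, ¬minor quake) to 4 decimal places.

Sum P(spike|·) weighted by the priors over both values of nearby quarry blast:
  P(spike | ¬minor quake) = 0.08*0.7 + 0.66*0.3
        = 0.056000 + 0.198000 = 0.254000
Keeping only the nearby quarry blast-present terms gives 0.198000, so
  P(nearby quarry blast | spike, ¬minor quake) = 0.198000 / 0.254000 ≈ 0.7795

P(nearby quarry blast | spike, ¬minor quake) ≈ 0.7795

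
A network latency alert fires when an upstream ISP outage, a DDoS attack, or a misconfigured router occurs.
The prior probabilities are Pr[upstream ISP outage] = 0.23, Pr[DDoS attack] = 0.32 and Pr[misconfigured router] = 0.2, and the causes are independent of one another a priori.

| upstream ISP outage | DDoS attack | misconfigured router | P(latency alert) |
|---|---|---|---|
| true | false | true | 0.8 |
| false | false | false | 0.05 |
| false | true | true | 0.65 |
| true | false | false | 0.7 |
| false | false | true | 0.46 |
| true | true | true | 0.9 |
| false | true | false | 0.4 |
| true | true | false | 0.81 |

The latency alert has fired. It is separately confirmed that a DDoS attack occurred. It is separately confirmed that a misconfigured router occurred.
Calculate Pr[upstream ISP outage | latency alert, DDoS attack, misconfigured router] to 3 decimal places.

Pr[upstream ISP outage | latency alert, DDoS attack, misconfigured router] ≈ 0.293

Numerator (weight on configurations with upstream ISP outage): 0.9·0.23 = 0.207000
The normalizing constant is 0.65·0.77 + 0.9·0.23 = 0.707500
Posterior = 0.207000 / 0.707500 ≈ 0.293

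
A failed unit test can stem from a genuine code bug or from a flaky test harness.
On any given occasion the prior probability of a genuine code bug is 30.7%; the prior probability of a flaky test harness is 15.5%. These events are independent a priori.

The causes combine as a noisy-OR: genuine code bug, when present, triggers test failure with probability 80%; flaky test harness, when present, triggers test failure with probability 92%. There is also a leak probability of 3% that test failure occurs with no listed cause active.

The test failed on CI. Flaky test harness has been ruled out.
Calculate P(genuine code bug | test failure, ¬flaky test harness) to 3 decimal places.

Under noisy-OR, P(test failure | causes) = 1 − (1−0.03)·∏(1−qᵢ) over the active causes.
Sum P(test failure|·) weighted by the priors over both values of genuine code bug:
  P(test failure | ¬flaky test harness) = 0.03·0.693 + 0.806·0.307
        = 0.020790 + 0.247442 = 0.268232
The terms with genuine code bug present sum to 0.247442, so
  P(genuine code bug | test failure, ¬flaky test harness) = 0.247442 / 0.268232 ≈ 0.922

P(genuine code bug | test failure, ¬flaky test harness) ≈ 0.922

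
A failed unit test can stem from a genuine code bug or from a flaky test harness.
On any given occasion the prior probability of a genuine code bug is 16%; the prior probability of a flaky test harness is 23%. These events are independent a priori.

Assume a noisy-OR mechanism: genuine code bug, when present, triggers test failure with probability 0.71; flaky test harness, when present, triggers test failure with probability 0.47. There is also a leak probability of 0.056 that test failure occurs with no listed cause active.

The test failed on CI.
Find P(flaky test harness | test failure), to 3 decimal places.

P(flaky test harness | test failure) ≈ 0.505

Under noisy-OR, P(test failure | causes) = 1 − (1−0.056)·∏(1−qᵢ) over the active causes.
P(test failure) = 0.056×0.84×0.77 + 0.49968×0.84×0.23 + 0.72624×0.16×0.77 + 0.854907×0.16×0.23 = 0.036221 + 0.096538 + 0.089473 + 0.031461 = 0.253693
Of this, 0.127999 comes from 0.096538 + 0.031461 (the flaky test harness=true cases).
So P(flaky test harness | test failure) = 0.127999/0.253693 ≈ 0.505.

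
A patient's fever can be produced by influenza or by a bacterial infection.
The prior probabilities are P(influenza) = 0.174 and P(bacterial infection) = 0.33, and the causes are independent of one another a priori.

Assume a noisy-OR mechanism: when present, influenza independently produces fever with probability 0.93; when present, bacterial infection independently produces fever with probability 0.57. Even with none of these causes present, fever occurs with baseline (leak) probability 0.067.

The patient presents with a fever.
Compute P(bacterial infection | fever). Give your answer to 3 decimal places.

P(bacterial infection | fever) ≈ 0.600

Under noisy-OR, P(fever | causes) = 1 − (1−0.067)·∏(1−qᵢ) over the active causes.
Weight on bacterial infection=true, given the evidence: 0.163224 + 0.055807 = 0.219031
The normalizing constant is 0.067×0.826×0.67 + 0.59881×0.826×0.33 + 0.93469×0.174×0.67 + 0.971917×0.174×0.33 = 0.365076
P(bacterial infection | fever) = 0.219031/0.365076 ≈ 0.600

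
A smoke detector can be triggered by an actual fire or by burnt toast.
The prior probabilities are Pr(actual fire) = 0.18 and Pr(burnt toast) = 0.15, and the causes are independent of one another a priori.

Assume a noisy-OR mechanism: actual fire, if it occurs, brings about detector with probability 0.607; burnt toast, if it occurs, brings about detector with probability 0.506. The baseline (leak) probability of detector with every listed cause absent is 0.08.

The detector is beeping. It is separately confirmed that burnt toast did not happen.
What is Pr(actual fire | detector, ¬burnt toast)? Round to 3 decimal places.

Pr(actual fire | detector, ¬burnt toast) ≈ 0.637

Under noisy-OR, P(detector | causes) = 1 − (1−0.08)·∏(1−qᵢ) over the active causes.
Weight on actual fire=true, given the evidence: 0.63844·0.18 = 0.114919
Normalizer over all consistent configurations: 0.08·0.82 + 0.63844·0.18 = 0.180519
P(actual fire | detector, ¬burnt toast) = 0.114919/0.180519 ≈ 0.637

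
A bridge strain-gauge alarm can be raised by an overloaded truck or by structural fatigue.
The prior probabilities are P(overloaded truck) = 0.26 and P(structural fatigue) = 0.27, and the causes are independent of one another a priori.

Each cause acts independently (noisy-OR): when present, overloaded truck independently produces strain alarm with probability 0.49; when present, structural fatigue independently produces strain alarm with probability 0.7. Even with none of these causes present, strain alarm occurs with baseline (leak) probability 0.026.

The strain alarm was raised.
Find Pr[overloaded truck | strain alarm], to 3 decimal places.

Pr[overloaded truck | strain alarm] ≈ 0.500

Under noisy-OR, P(strain alarm | causes) = 1 − (1−0.026)·∏(1−qᵢ) over the active causes.
Sum P(strain alarm|·) weighted by the priors over the 4 (overloaded truck, structural fatigue) configurations:
  P(strain alarm) = 0.026*0.74*0.73 + 0.7078*0.74*0.27 + 0.50326*0.26*0.73 + 0.850978*0.26*0.27
        = 0.014045 + 0.141418 + 0.095519 + 0.059739 = 0.310721
Configurations with overloaded truck contribute 0.155258, so
  P(overloaded truck | strain alarm) = 0.155258 / 0.310721 ≈ 0.500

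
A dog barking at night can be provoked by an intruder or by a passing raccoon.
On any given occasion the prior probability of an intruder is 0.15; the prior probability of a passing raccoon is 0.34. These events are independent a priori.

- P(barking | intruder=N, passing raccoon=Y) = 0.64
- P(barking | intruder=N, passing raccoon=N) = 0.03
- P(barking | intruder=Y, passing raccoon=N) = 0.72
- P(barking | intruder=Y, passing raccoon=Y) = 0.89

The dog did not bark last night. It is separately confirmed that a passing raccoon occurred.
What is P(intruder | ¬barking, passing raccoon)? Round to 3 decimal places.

P(intruder | ¬barking, passing raccoon) ≈ 0.051

P(¬barking | passing raccoon) = 0.36·0.85 + 0.11·0.15 = 0.306000 + 0.016500 = 0.322500
Restricting to configurations with intruder present: 0.11·0.15 = 0.016500.
Hence the posterior is 0.016500/0.322500 ≈ 0.051.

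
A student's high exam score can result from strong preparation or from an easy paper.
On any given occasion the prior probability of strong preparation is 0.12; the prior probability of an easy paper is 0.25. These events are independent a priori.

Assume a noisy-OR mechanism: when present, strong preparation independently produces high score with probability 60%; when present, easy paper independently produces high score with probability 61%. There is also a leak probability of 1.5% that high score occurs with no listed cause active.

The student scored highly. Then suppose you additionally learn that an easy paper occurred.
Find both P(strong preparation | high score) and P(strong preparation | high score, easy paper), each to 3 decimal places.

P(strong preparation | high score) ≈ 0.355; P(strong preparation | high score, easy paper) ≈ 0.158

Under noisy-OR, P(high score | causes) = 1 − (1−0.015)·∏(1−qᵢ) over the active causes.
For the numerator, keep only strong preparation=true terms: 0.054540 + 0.025390 = 0.079930
Normalizer over all consistent configurations: 0.015·0.88·0.75 + 0.61585·0.88·0.25 + 0.606·0.12·0.75 + 0.84634·0.12·0.25 = 0.225317
Posterior = 0.079930 / 0.225317 ≈ 0.355

With the extra evidence:
By total probability over both values of strong preparation:
  P(high score | easy paper) = 0.61585*0.88 + 0.84634*0.12
        = 0.541948 + 0.101561 = 0.643509
Keeping only the strong preparation-present terms gives 0.101561, so
  P(strong preparation | high score, easy paper) = 0.101561 / 0.643509 ≈ 0.158
The drop from 0.355 to 0.158 is the explaining-away (discounting) effect.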